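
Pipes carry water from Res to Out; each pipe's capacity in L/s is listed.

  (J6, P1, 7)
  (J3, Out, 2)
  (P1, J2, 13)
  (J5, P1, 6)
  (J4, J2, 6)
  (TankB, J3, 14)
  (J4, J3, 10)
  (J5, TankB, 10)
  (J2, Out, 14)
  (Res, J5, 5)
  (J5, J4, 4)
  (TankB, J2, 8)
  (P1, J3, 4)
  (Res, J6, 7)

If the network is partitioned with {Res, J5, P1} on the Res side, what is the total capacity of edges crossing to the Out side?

38

Edges leaving {Res, J5, P1}: Res→J6 (7), J5→J4 (4), J5→TankB (10), P1→J3 (4), P1→J2 (13).
Cut capacity = 7 + 4 + 10 + 4 + 13 = 38.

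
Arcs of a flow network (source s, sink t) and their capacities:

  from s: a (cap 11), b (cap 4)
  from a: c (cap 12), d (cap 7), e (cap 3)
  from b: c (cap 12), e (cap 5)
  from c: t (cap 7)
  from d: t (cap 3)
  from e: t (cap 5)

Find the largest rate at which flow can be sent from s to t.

Augment s→a→c→t: bottleneck 7, flow now 7.
Augment s→a→d→t: bottleneck 3, flow now 10.
Augment s→a→e→t: bottleneck 1, flow now 11.
Augment s→b→e→t: bottleneck 4, flow now 15.
No augmenting path remains; maximum flow = 15.
In the residual graph, reachable from s: {s}.
Min-cut edges: s→a (11), s→b (4); capacity 11 + 4 = 15.
This cut is saturated, so no flow can exceed 15.

15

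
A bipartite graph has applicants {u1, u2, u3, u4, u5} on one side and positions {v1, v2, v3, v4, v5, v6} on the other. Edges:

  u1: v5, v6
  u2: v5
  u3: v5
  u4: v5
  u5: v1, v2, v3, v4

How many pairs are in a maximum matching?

Unit-capacity flow: source→left, listed edges, right→sink; max matching = max flow.
Augmenting path u1→v5 (+1); matched 1.
Augmenting path u5→v1 (+1); matched 2.
Augmenting path u2→v5→u1→v6 (+1); matched 3.
No augmenting path remains; maximum matching = 3.
König certificate: {u1, u5, v5} is a vertex cover of size 3 (every listed pair touches it), so no matching can be larger.

3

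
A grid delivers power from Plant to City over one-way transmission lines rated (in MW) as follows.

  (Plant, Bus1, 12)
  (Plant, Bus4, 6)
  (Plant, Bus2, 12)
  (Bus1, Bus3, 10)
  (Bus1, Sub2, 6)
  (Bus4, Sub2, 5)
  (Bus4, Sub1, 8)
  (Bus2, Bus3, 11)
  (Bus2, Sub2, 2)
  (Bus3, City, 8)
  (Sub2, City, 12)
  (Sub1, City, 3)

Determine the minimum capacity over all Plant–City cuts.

22

Augment Plant→Bus1→Bus3→City: bottleneck 8, flow now 8.
Augment Plant→Bus1→Sub2→City: bottleneck 4, flow now 12.
Augment Plant→Bus4→Sub2→City: bottleneck 5, flow now 17.
Augment Plant→Bus4→Sub1→City: bottleneck 1, flow now 18.
Augment Plant→Bus2→Sub2→City: bottleneck 2, flow now 20.
Augment Plant→Bus2→Bus3→Bus1→Sub2→City: bottleneck 1, flow now 21. (uses reverse residual edge)
Augment Plant→Bus2→Bus3→Bus1→Sub2→Bus4→Sub1→City: bottleneck 1, flow now 22. (uses reverse residual edge)
No augmenting path remains; maximum flow = 22.
By max-flow min-cut, the minimum cut capacity equals the max flow.
In the residual graph, reachable from Plant: {Plant, Bus1, Bus2, Bus3}.
Min-cut edges: Plant→Bus4 (6), Bus1→Sub2 (6), Bus2→Sub2 (2), Bus3→City (8); capacity 6 + 6 + 2 + 8 = 22.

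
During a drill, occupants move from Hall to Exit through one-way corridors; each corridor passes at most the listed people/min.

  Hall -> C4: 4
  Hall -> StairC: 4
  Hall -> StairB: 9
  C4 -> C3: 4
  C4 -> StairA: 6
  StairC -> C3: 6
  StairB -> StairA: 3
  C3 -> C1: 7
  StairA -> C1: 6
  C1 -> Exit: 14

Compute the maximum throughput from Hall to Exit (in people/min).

Augment Hall→C4→C3→C1→Exit: bottleneck 4, flow now 4.
Augment Hall→StairC→C3→C1→Exit: bottleneck 3, flow now 7.
Augment Hall→StairB→StairA→C1→Exit: bottleneck 3, flow now 10.
Augment Hall→StairC→C3→C4→StairA→C1→Exit: bottleneck 1, flow now 11. (uses reverse residual edge)
No augmenting path remains; maximum flow = 11.
In the residual graph, reachable from Hall: {Hall, StairB}.
Min-cut edges: Hall→C4 (4), Hall→StairC (4), StairB→StairA (3); capacity 4 + 4 + 3 = 11.
This cut is saturated, so no flow can exceed 11.

11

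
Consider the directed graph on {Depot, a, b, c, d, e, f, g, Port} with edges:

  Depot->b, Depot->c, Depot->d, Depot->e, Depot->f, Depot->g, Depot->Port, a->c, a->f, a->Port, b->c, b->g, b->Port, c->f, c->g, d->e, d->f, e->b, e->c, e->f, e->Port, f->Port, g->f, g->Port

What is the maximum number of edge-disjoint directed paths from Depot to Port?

Assign every edge capacity 1; by Menger, the answer equals the max flow.
Path Depot→Port (+1); total 1.
Path Depot→b→Port (+1); total 2.
Path Depot→e→Port (+1); total 3.
Path Depot→f→Port (+1); total 4.
Path Depot→g→Port (+1); total 5.
No residual Depot→Port path; max flow = 5.
Certifying cut of size 5: {Depot→Port, b→Port, e→Port, f→Port, g→Port}.

5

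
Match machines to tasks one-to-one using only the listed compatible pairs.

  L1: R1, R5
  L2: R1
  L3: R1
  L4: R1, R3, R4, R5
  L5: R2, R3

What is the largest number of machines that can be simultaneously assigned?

Unit-capacity flow: source→left, listed edges, right→sink; max matching = max flow.
Augmenting path L1→R1 (+1); matched 1.
Augmenting path L4→R3 (+1); matched 2.
Augmenting path L5→R2 (+1); matched 3.
Augmenting path L2→R1→L1→R5 (+1); matched 4.
No augmenting path remains; maximum matching = 4.
König certificate: {L1, L4, L5, R1} is a vertex cover of size 4 (every listed pair touches it), so no matching can be larger.

4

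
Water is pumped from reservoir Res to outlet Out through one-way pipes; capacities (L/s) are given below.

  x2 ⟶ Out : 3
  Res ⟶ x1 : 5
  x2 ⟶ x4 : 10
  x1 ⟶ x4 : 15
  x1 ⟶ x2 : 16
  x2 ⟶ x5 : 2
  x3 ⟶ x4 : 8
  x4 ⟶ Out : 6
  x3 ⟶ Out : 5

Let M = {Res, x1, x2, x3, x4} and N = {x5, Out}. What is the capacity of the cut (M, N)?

Edges leaving {Res, x1, x2, x3, x4}: x2→x5 (2), x2→Out (3), x3→Out (5), x4→Out (6).
Cut capacity = 2 + 3 + 5 + 6 = 16.

16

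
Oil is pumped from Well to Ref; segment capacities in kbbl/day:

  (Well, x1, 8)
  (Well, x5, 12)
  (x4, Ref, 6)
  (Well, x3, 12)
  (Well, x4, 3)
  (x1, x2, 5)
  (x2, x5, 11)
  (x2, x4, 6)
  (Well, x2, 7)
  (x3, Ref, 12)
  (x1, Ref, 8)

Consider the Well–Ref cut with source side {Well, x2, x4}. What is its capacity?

49

Edges leaving {Well, x2, x4}: Well→x1 (8), Well→x3 (12), Well→x5 (12), x2→x5 (11), x4→Ref (6).
Cut capacity = 8 + 12 + 12 + 11 + 6 = 49.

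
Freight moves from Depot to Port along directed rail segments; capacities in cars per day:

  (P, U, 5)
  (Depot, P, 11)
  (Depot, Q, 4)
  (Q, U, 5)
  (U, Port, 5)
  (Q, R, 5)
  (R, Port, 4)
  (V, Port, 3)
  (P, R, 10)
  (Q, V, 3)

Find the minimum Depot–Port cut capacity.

Augment Depot→P→R→Port: bottleneck 4, flow now 4.
Augment Depot→P→U→Port: bottleneck 5, flow now 9.
Augment Depot→Q→V→Port: bottleneck 3, flow now 12.
No augmenting path remains; maximum flow = 12.
By max-flow min-cut, the minimum cut capacity equals the max flow.
In the residual graph, reachable from Depot: {Depot, P, Q, R, U}.
Min-cut edges: Q→V (3), R→Port (4), U→Port (5); capacity 3 + 4 + 5 = 12.

12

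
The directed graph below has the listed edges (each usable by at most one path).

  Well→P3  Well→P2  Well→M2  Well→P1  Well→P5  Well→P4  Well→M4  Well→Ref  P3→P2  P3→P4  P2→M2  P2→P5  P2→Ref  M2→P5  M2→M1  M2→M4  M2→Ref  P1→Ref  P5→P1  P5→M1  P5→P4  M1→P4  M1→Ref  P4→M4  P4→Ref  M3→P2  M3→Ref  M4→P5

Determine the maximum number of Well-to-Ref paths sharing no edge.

Assign every edge capacity 1; by Menger, the answer equals the max flow.
Path Well→Ref (+1); total 1.
Path Well→P2→Ref (+1); total 2.
Path Well→M2→Ref (+1); total 3.
Path Well→P1→Ref (+1); total 4.
Path Well→P4→Ref (+1); total 5.
Path Well→P5→M1→Ref (+1); total 6.
No residual Well→Ref path; max flow = 6.
Certifying cut of size 6: {M1→Ref, M2→Ref, P1→Ref, P2→Ref, P4→Ref, Well→Ref}.

6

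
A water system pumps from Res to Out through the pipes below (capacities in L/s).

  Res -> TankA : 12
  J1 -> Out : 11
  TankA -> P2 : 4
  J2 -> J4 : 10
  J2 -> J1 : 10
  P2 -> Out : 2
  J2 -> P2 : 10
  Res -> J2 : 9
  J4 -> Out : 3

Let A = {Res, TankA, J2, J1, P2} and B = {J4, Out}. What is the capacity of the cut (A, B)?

Edges leaving {Res, TankA, J2, J1, P2}: J2→J4 (10), J1→Out (11), P2→Out (2).
Cut capacity = 10 + 11 + 2 = 23.

23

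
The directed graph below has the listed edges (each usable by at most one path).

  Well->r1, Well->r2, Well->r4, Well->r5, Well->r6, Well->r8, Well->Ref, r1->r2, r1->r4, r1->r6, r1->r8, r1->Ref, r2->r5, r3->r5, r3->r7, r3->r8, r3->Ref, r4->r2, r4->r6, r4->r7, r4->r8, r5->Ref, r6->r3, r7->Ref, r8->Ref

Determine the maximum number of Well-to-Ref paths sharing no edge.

Assign every edge capacity 1; by Menger, the answer equals the max flow.
Path Well→Ref (+1); total 1.
Path Well→r1→Ref (+1); total 2.
Path Well→r5→Ref (+1); total 3.
Path Well→r8→Ref (+1); total 4.
Path Well→r4→r7→Ref (+1); total 5.
Path Well→r6→r3→Ref (+1); total 6.
No residual Well→Ref path; max flow = 6.
Certifying cut of size 6: {Well→Ref, Well→r1, Well→r4, Well→r6, Well→r8, r5→Ref}.

6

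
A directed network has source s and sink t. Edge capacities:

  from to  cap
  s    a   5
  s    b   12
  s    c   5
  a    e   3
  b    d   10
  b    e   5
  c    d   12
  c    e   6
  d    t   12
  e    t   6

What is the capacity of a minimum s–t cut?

18

Augment s→a→e→t: bottleneck 3, flow now 3.
Augment s→b→d→t: bottleneck 10, flow now 13.
Augment s→b→e→t: bottleneck 2, flow now 15.
Augment s→c→d→t: bottleneck 2, flow now 17.
Augment s→c→e→t: bottleneck 1, flow now 18.
No augmenting path remains; maximum flow = 18.
By max-flow min-cut, the minimum cut capacity equals the max flow.
In the residual graph, reachable from s: {s, a, b, c, d, e}.
Min-cut edges: d→t (12), e→t (6); capacity 12 + 6 = 18.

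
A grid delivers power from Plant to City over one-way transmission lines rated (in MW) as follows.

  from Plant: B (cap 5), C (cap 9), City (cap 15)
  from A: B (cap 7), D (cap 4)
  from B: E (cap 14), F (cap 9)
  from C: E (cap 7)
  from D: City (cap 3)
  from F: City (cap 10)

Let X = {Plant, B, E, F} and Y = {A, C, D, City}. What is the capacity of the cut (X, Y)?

34

Edges leaving {Plant, B, E, F}: Plant→C (9), Plant→City (15), F→City (10).
Cut capacity = 9 + 15 + 10 = 34.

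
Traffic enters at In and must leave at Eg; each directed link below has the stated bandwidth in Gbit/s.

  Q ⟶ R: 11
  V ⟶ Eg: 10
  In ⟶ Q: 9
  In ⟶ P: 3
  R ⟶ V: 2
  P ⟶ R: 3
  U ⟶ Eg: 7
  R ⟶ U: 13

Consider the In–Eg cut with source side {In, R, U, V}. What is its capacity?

Edges leaving {In, R, U, V}: In→P (3), In→Q (9), U→Eg (7), V→Eg (10).
Cut capacity = 3 + 9 + 7 + 10 = 29.

29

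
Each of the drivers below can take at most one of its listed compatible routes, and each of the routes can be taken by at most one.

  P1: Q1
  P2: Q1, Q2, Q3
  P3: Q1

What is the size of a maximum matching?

Unit-capacity flow: source→left, listed edges, right→sink; max matching = max flow.
Augmenting path P1→Q1 (+1); matched 1.
Augmenting path P2→Q2 (+1); matched 2.
No augmenting path remains; maximum matching = 2.
König certificate: {P2, Q1} is a vertex cover of size 2 (every listed pair touches it), so no matching can be larger.

2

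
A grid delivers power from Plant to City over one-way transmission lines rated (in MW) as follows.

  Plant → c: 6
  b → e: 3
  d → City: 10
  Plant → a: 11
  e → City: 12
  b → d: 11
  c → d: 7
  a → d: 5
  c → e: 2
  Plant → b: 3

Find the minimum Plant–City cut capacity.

14

Augment Plant→a→d→City: bottleneck 5, flow now 5.
Augment Plant→b→d→City: bottleneck 3, flow now 8.
Augment Plant→c→d→City: bottleneck 2, flow now 10.
Augment Plant→c→e→City: bottleneck 2, flow now 12.
Augment Plant→c→d→b→e→City: bottleneck 2, flow now 14. (uses reverse residual edge)
No augmenting path remains; maximum flow = 14.
By max-flow min-cut, the minimum cut capacity equals the max flow.
In the residual graph, reachable from Plant: {Plant, a}.
Min-cut edges: Plant→b (3), Plant→c (6), a→d (5); capacity 3 + 6 + 5 = 14.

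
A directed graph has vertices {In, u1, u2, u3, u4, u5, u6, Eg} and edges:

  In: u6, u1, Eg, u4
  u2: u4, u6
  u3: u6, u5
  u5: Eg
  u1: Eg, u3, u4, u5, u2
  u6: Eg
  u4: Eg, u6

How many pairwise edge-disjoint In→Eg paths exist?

4

Assign every edge capacity 1; by Menger, the answer equals the max flow.
Path In→Eg (+1); total 1.
Path In→u1→Eg (+1); total 2.
Path In→u4→Eg (+1); total 3.
Path In→u6→Eg (+1); total 4.
No residual In→Eg path; max flow = 4.
Certifying cut of size 4: {In→Eg, In→u1, In→u4, In→u6}.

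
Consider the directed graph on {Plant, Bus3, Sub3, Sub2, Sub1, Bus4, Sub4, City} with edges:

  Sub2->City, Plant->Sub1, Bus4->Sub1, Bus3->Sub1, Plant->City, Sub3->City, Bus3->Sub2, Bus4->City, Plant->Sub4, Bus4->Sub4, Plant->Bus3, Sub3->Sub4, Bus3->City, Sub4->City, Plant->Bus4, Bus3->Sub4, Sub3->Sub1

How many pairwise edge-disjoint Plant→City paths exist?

4

Assign every edge capacity 1; by Menger, the answer equals the max flow.
Path Plant→City (+1); total 1.
Path Plant→Bus3→City (+1); total 2.
Path Plant→Bus4→City (+1); total 3.
Path Plant→Sub4→City (+1); total 4.
No residual Plant→City path; max flow = 4.
Certifying cut of size 4: {Plant→Bus3, Plant→Bus4, Plant→City, Plant→Sub4}.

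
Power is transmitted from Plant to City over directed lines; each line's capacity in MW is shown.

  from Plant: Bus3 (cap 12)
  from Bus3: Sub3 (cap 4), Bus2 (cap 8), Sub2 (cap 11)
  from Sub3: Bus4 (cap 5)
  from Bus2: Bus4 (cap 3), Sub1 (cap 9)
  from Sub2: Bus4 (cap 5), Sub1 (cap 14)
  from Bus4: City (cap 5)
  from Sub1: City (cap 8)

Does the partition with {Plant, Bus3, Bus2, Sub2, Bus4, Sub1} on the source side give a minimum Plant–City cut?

No — its capacity is 17, but the minimum cut has capacity 12.

Given cut capacity: 4 + 5 + 8 = 17.
Augment Plant→Bus3→Sub3→Bus4→City: bottleneck 4, flow now 4.
Augment Plant→Bus3→Bus2→Bus4→City: bottleneck 1, flow now 5.
Augment Plant→Bus3→Bus2→Sub1→City: bottleneck 7, flow now 12.
No augmenting path remains; maximum flow = 12.
In the residual graph, reachable from Plant: {Plant}.
Min-cut edges: Plant→Bus3 (12); capacity 12 = 12.
Cut capacity 17 exceeds the max flow 12, so it is not minimum.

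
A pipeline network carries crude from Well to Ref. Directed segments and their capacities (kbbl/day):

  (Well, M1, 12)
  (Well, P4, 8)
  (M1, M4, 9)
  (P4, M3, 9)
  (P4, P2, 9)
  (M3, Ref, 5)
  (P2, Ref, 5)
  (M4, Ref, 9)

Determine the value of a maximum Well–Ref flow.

17

Augment Well→M1→M4→Ref: bottleneck 9, flow now 9.
Augment Well→P4→M3→Ref: bottleneck 5, flow now 14.
Augment Well→P4→P2→Ref: bottleneck 3, flow now 17.
No augmenting path remains; maximum flow = 17.
In the residual graph, reachable from Well: {Well, M1}.
Min-cut edges: Well→P4 (8), M1→M4 (9); capacity 8 + 9 = 17.
This cut is saturated, so no flow can exceed 17.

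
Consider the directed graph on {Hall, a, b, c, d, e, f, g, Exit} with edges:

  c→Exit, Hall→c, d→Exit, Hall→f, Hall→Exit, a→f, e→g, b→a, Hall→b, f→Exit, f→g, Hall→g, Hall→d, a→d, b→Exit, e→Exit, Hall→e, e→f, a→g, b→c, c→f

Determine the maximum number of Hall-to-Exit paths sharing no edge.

6

Assign every edge capacity 1; by Menger, the answer equals the max flow.
Path Hall→Exit (+1); total 1.
Path Hall→b→Exit (+1); total 2.
Path Hall→c→Exit (+1); total 3.
Path Hall→d→Exit (+1); total 4.
Path Hall→e→Exit (+1); total 5.
Path Hall→f→Exit (+1); total 6.
No residual Hall→Exit path; max flow = 6.
Certifying cut of size 6: {Hall→Exit, Hall→b, Hall→c, Hall→d, Hall→e, Hall→f}.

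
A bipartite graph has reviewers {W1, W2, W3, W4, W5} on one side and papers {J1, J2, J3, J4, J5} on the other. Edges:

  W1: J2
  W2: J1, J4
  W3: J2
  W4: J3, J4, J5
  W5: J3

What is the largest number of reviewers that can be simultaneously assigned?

4

Unit-capacity flow: source→left, listed edges, right→sink; max matching = max flow.
Augmenting path W1→J2 (+1); matched 1.
Augmenting path W2→J1 (+1); matched 2.
Augmenting path W4→J3 (+1); matched 3.
Augmenting path W5→J3→W4→J4 (+1); matched 4.
No augmenting path remains; maximum matching = 4.
König certificate: {W2, W4, W5, J2} is a vertex cover of size 4 (every listed pair touches it), so no matching can be larger.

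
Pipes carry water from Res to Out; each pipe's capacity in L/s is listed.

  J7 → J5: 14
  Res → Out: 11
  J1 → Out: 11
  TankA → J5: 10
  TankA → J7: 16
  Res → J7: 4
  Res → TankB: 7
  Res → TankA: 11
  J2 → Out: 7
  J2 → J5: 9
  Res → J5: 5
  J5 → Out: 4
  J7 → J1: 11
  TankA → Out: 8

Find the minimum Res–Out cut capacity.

Augment Res→Out: bottleneck 11, flow now 11.
Augment Res→TankA→Out: bottleneck 8, flow now 19.
Augment Res→J5→Out: bottleneck 4, flow now 23.
Augment Res→J7→J1→Out: bottleneck 4, flow now 27.
Augment Res→TankA→J7→J1→Out: bottleneck 3, flow now 30.
No augmenting path remains; maximum flow = 30.
By max-flow min-cut, the minimum cut capacity equals the max flow.
In the residual graph, reachable from Res: {Res, TankB, J5}.
Min-cut edges: Res→TankA (11), Res→J7 (4), Res→Out (11), J5→Out (4); capacity 11 + 4 + 11 + 4 = 30.

30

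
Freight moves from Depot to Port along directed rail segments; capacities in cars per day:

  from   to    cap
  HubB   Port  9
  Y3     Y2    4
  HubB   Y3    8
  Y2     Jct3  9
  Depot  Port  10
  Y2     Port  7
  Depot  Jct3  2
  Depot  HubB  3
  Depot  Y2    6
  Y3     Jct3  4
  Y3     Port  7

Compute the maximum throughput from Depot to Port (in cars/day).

Augment Depot→Port: bottleneck 10, flow now 10.
Augment Depot→HubB→Port: bottleneck 3, flow now 13.
Augment Depot→Y2→Port: bottleneck 6, flow now 19.
No augmenting path remains; maximum flow = 19.
In the residual graph, reachable from Depot: {Depot, Jct3}.
Min-cut edges: Depot→HubB (3), Depot→Y2 (6), Depot→Port (10); capacity 3 + 6 + 10 = 19.
This cut is saturated, so no flow can exceed 19.

19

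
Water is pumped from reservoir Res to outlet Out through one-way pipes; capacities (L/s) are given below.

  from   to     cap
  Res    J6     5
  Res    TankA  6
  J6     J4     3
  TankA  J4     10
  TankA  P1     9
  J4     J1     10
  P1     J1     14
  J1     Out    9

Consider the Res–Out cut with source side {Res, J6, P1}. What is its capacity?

Edges leaving {Res, J6, P1}: Res→TankA (6), J6→J4 (3), P1→J1 (14).
Cut capacity = 6 + 3 + 14 = 23.

23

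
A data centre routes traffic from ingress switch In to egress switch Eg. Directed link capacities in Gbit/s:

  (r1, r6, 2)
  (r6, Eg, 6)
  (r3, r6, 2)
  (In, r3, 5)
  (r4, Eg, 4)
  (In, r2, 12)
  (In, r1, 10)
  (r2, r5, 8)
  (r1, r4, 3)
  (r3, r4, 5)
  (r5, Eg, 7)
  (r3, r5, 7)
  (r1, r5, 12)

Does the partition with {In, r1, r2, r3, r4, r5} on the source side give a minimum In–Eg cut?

Given cut capacity: 2 + 2 + 4 + 7 = 15.
Augment In→r1→r4→Eg: bottleneck 3, flow now 3.
Augment In→r1→r5→Eg: bottleneck 7, flow now 10.
Augment In→r3→r4→Eg: bottleneck 1, flow now 11.
Augment In→r3→r6→Eg: bottleneck 2, flow now 13.
Augment In→r2→r5→r1→r6→Eg: bottleneck 2, flow now 15. (uses reverse residual edge)
No augmenting path remains; maximum flow = 15.
Cut capacity 15 equals the max flow, so it is a minimum cut.

Yes — it is a minimum cut (capacity 15).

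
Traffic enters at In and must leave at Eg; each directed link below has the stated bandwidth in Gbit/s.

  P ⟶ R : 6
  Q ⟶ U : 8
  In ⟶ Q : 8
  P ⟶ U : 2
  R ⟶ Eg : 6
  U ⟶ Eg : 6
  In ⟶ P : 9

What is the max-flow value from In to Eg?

Augment In→P→R→Eg: bottleneck 6, flow now 6.
Augment In→P→U→Eg: bottleneck 2, flow now 8.
Augment In→Q→U→Eg: bottleneck 4, flow now 12.
No augmenting path remains; maximum flow = 12.
In the residual graph, reachable from In: {In, P, Q, U}.
Min-cut edges: P→R (6), U→Eg (6); capacity 6 + 6 = 12.
This cut is saturated, so no flow can exceed 12.

12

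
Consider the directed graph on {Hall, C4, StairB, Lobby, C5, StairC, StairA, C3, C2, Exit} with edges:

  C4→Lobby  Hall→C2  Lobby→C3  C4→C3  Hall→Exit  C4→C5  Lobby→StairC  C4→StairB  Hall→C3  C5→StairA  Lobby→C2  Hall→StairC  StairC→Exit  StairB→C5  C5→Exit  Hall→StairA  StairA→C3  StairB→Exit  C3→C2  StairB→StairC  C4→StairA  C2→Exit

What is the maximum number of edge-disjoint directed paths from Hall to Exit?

3

Assign every edge capacity 1; by Menger, the answer equals the max flow.
Path Hall→Exit (+1); total 1.
Path Hall→StairC→Exit (+1); total 2.
Path Hall→C2→Exit (+1); total 3.
No residual Hall→Exit path; max flow = 3.
Certifying cut of size 3: {C2→Exit, Hall→Exit, Hall→StairC}.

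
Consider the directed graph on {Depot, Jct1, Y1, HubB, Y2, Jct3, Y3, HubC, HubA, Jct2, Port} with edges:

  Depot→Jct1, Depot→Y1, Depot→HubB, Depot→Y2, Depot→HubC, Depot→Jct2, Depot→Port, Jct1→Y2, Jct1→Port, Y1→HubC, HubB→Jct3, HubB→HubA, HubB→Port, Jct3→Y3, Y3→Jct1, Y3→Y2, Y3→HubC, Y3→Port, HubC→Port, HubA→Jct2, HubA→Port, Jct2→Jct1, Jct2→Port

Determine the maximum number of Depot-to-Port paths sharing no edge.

Assign every edge capacity 1; by Menger, the answer equals the max flow.
Path Depot→Port (+1); total 1.
Path Depot→Jct1→Port (+1); total 2.
Path Depot→HubB→Port (+1); total 3.
Path Depot→HubC→Port (+1); total 4.
Path Depot→Jct2→Port (+1); total 5.
No residual Depot→Port path; max flow = 5.
Certifying cut of size 5: {Depot→HubB, Depot→Jct1, Depot→Jct2, Depot→Port, HubC→Port}.

5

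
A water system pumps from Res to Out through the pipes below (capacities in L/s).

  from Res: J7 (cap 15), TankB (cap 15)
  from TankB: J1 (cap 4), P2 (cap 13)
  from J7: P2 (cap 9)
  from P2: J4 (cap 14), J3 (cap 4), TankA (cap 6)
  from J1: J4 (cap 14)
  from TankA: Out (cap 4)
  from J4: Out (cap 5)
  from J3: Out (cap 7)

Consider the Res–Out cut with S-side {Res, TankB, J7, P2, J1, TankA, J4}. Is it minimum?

Given cut capacity: 4 + 4 + 5 = 13.
Augment Res→TankB→P2→TankA→Out: bottleneck 4, flow now 4.
Augment Res→TankB→P2→J4→Out: bottleneck 5, flow now 9.
Augment Res→TankB→P2→J3→Out: bottleneck 4, flow now 13.
No augmenting path remains; maximum flow = 13.
Cut capacity 13 equals the max flow, so it is a minimum cut.

Yes — it is a minimum cut (capacity 13).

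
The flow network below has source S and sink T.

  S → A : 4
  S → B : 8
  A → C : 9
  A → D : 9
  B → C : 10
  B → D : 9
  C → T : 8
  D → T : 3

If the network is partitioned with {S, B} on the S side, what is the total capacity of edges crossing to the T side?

23

Edges leaving {S, B}: S→A (4), B→C (10), B→D (9).
Cut capacity = 4 + 10 + 9 = 23.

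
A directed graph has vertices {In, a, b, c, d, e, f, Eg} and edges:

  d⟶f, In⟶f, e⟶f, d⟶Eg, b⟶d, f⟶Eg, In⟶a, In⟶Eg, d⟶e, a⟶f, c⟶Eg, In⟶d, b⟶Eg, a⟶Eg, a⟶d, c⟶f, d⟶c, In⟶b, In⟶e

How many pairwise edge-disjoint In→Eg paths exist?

Assign every edge capacity 1; by Menger, the answer equals the max flow.
Path In→Eg (+1); total 1.
Path In→a→Eg (+1); total 2.
Path In→b→Eg (+1); total 3.
Path In→d→Eg (+1); total 4.
Path In→f→Eg (+1); total 5.
No residual In→Eg path; max flow = 5.
Certifying cut of size 5: {In→Eg, In→a, In→b, In→d, f→Eg}.

5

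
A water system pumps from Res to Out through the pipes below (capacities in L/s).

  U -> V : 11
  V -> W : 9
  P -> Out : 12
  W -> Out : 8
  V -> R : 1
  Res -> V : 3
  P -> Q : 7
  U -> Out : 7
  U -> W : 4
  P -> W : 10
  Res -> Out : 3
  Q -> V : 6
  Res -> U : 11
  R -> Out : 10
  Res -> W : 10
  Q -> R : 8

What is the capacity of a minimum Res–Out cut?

19

Augment Res→Out: bottleneck 3, flow now 3.
Augment Res→U→Out: bottleneck 7, flow now 10.
Augment Res→W→Out: bottleneck 8, flow now 18.
Augment Res→V→R→Out: bottleneck 1, flow now 19.
No augmenting path remains; maximum flow = 19.
By max-flow min-cut, the minimum cut capacity equals the max flow.
In the residual graph, reachable from Res: {Res, U, V, W}.
Min-cut edges: Res→Out (3), U→Out (7), V→R (1), W→Out (8); capacity 3 + 7 + 1 + 8 = 19.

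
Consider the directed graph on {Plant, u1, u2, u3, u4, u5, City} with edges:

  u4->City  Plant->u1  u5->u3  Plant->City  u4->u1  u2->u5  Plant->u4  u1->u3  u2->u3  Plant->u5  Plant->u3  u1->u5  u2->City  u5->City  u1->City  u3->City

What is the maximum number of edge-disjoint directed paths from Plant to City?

5

Assign every edge capacity 1; by Menger, the answer equals the max flow.
Path Plant→City (+1); total 1.
Path Plant→u1→City (+1); total 2.
Path Plant→u3→City (+1); total 3.
Path Plant→u4→City (+1); total 4.
Path Plant→u5→City (+1); total 5.
No residual Plant→City path; max flow = 5.
Certifying cut of size 5: {Plant→City, Plant→u1, Plant→u3, Plant→u4, Plant→u5}.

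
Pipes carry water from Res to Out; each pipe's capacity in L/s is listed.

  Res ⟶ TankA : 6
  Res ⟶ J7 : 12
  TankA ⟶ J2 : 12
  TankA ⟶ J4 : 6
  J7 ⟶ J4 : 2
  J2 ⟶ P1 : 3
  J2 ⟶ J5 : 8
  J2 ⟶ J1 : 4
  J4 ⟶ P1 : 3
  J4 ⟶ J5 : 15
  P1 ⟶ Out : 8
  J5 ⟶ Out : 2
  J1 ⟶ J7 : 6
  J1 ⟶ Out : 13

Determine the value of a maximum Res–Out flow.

Augment Res→TankA→J2→P1→Out: bottleneck 3, flow now 3.
Augment Res→TankA→J2→J5→Out: bottleneck 2, flow now 5.
Augment Res→TankA→J2→J1→Out: bottleneck 1, flow now 6.
Augment Res→J7→J4→P1→Out: bottleneck 2, flow now 8.
No augmenting path remains; maximum flow = 8.
In the residual graph, reachable from Res: {Res, J7}.
Min-cut edges: Res→TankA (6), J7→J4 (2); capacity 6 + 2 = 8.
This cut is saturated, so no flow can exceed 8.

8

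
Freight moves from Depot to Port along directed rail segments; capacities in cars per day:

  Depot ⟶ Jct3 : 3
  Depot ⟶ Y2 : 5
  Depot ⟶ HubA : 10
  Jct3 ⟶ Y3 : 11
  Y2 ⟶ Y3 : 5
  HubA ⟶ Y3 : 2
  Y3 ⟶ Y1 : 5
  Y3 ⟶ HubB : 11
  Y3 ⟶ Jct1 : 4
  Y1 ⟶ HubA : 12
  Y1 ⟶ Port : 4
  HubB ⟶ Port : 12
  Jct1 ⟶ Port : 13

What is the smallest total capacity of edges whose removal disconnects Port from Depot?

10

Augment Depot→Jct3→Y3→Y1→Port: bottleneck 3, flow now 3.
Augment Depot→Y2→Y3→Y1→Port: bottleneck 1, flow now 4.
Augment Depot→Y2→Y3→HubB→Port: bottleneck 4, flow now 8.
Augment Depot→HubA→Y3→HubB→Port: bottleneck 2, flow now 10.
No augmenting path remains; maximum flow = 10.
By max-flow min-cut, the minimum cut capacity equals the max flow.
In the residual graph, reachable from Depot: {Depot, HubA}.
Min-cut edges: Depot→Jct3 (3), Depot→Y2 (5), HubA→Y3 (2); capacity 3 + 5 + 2 = 10.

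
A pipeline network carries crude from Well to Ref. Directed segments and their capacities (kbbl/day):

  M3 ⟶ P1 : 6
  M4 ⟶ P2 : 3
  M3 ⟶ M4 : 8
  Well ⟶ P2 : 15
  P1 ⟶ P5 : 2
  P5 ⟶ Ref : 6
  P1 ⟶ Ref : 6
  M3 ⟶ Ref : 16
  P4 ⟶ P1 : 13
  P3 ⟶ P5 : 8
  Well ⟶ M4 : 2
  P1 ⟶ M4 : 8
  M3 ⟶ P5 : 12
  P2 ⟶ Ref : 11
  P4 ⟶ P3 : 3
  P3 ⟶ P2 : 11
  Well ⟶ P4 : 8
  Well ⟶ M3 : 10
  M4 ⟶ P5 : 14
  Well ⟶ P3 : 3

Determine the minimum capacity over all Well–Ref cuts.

33

Augment Well→M3→Ref: bottleneck 10, flow now 10.
Augment Well→P2→Ref: bottleneck 11, flow now 21.
Augment Well→P4→P1→Ref: bottleneck 6, flow now 27.
Augment Well→M4→P5→Ref: bottleneck 2, flow now 29.
Augment Well→P3→P5→Ref: bottleneck 3, flow now 32.
Augment Well→P4→P1→P5→Ref: bottleneck 1, flow now 33.
No augmenting path remains; maximum flow = 33.
By max-flow min-cut, the minimum cut capacity equals the max flow.
In the residual graph, reachable from Well: {Well, P4, P1, M4, P3, P5, P2}.
Min-cut edges: Well→M3 (10), P1→Ref (6), P5→Ref (6), P2→Ref (11); capacity 10 + 6 + 6 + 11 = 33.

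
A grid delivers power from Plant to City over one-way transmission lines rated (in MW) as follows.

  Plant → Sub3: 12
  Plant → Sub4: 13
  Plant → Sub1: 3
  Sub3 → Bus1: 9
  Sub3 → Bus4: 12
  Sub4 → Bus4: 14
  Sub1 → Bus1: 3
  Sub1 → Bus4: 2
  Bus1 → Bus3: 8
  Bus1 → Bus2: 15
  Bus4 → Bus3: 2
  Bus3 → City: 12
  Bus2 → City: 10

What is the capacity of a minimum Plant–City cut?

14

Augment Plant→Sub3→Bus1→Bus3→City: bottleneck 8, flow now 8.
Augment Plant→Sub3→Bus1→Bus2→City: bottleneck 1, flow now 9.
Augment Plant→Sub3→Bus4→Bus3→City: bottleneck 2, flow now 11.
Augment Plant→Sub1→Bus1→Bus2→City: bottleneck 3, flow now 14.
No augmenting path remains; maximum flow = 14.
By max-flow min-cut, the minimum cut capacity equals the max flow.
In the residual graph, reachable from Plant: {Plant, Sub3, Sub4, Bus4}.
Min-cut edges: Plant→Sub1 (3), Sub3→Bus1 (9), Bus4→Bus3 (2); capacity 3 + 9 + 2 = 14.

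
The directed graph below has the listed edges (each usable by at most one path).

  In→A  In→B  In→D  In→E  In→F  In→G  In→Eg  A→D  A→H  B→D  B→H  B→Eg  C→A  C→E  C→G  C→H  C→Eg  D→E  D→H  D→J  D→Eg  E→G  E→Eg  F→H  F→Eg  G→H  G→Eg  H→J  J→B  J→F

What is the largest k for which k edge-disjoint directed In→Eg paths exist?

Assign every edge capacity 1; by Menger, the answer equals the max flow.
Path In→Eg (+1); total 1.
Path In→B→Eg (+1); total 2.
Path In→D→Eg (+1); total 3.
Path In→E→Eg (+1); total 4.
Path In→F→Eg (+1); total 5.
Path In→G→Eg (+1); total 6.
No residual In→Eg path; max flow = 6.
Certifying cut of size 6: {B→Eg, D→Eg, E→Eg, F→Eg, G→Eg, In→Eg}.

6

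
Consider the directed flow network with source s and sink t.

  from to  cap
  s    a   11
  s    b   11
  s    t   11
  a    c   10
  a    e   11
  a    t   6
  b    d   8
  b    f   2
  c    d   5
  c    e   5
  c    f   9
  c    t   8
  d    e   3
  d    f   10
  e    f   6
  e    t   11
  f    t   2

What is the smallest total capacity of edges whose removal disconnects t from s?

27

Augment s→t: bottleneck 11, flow now 11.
Augment s→a→t: bottleneck 6, flow now 17.
Augment s→a→c→t: bottleneck 5, flow now 22.
Augment s→b→f→t: bottleneck 2, flow now 24.
Augment s→b→d→e→t: bottleneck 3, flow now 27.
No augmenting path remains; maximum flow = 27.
By max-flow min-cut, the minimum cut capacity equals the max flow.
In the residual graph, reachable from s: {s, b, d, f}.
Min-cut edges: s→a (11), s→t (11), d→e (3), f→t (2); capacity 11 + 11 + 3 + 2 = 27.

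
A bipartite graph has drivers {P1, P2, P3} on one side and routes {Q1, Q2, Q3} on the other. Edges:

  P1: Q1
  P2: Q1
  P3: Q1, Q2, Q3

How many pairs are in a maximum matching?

2

Unit-capacity flow: source→left, listed edges, right→sink; max matching = max flow.
Augmenting path P1→Q1 (+1); matched 1.
Augmenting path P3→Q2 (+1); matched 2.
No augmenting path remains; maximum matching = 2.
König certificate: {P3, Q1} is a vertex cover of size 2 (every listed pair touches it), so no matching can be larger.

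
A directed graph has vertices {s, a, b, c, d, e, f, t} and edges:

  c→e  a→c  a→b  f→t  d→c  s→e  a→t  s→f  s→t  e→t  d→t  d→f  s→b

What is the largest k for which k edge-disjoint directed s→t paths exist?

Assign every edge capacity 1; by Menger, the answer equals the max flow.
Path s→t (+1); total 1.
Path s→e→t (+1); total 2.
Path s→f→t (+1); total 3.
No residual s→t path; max flow = 3.
Certifying cut of size 3: {s→e, s→f, s→t}.

3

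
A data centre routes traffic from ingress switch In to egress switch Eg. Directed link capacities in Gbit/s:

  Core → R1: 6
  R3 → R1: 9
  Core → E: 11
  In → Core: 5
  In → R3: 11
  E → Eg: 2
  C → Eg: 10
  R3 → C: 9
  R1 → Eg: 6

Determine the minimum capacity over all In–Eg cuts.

Augment In→R3→R1→Eg: bottleneck 6, flow now 6.
Augment In→R3→C→Eg: bottleneck 5, flow now 11.
Augment In→Core→E→Eg: bottleneck 2, flow now 13.
Augment In→Core→R1→R3→C→Eg: bottleneck 3, flow now 16. (uses reverse residual edge)
No augmenting path remains; maximum flow = 16.
By max-flow min-cut, the minimum cut capacity equals the max flow.
In the residual graph, reachable from In: {In}.
Min-cut edges: In→R3 (11), In→Core (5); capacity 11 + 5 = 16.

16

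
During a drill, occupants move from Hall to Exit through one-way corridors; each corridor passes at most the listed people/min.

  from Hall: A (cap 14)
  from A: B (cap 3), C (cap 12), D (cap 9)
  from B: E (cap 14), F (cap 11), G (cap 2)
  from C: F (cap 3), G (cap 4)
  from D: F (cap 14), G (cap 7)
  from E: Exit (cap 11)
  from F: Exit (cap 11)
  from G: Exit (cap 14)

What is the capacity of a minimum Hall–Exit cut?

14

Augment Hall→A→B→E→Exit: bottleneck 3, flow now 3.
Augment Hall→A→C→F→Exit: bottleneck 3, flow now 6.
Augment Hall→A→C→G→Exit: bottleneck 4, flow now 10.
Augment Hall→A→D→F→Exit: bottleneck 4, flow now 14.
No augmenting path remains; maximum flow = 14.
By max-flow min-cut, the minimum cut capacity equals the max flow.
In the residual graph, reachable from Hall: {Hall}.
Min-cut edges: Hall→A (14); capacity 14 = 14.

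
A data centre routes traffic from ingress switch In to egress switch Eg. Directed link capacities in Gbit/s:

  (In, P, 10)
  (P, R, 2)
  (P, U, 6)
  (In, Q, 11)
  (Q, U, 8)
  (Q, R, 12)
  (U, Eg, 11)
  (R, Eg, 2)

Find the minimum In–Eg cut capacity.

13

Augment In→P→R→Eg: bottleneck 2, flow now 2.
Augment In→P→U→Eg: bottleneck 6, flow now 8.
Augment In→Q→U→Eg: bottleneck 5, flow now 13.
No augmenting path remains; maximum flow = 13.
By max-flow min-cut, the minimum cut capacity equals the max flow.
In the residual graph, reachable from In: {In, P, Q, R, U}.
Min-cut edges: R→Eg (2), U→Eg (11); capacity 2 + 11 = 13.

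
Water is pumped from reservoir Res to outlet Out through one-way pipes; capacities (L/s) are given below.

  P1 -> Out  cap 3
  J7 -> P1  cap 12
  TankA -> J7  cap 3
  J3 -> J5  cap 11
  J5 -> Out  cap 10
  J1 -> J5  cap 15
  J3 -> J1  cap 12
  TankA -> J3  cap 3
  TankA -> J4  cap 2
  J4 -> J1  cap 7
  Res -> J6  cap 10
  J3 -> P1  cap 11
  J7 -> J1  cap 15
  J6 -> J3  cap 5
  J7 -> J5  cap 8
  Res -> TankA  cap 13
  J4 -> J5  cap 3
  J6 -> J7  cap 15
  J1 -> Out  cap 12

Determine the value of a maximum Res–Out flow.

Augment Res→J6→J7→P1→Out: bottleneck 3, flow now 3.
Augment Res→J6→J7→J5→Out: bottleneck 7, flow now 10.
Augment Res→TankA→J4→J5→Out: bottleneck 2, flow now 12.
Augment Res→TankA→J7→J5→Out: bottleneck 1, flow now 13.
Augment Res→TankA→J7→J1→Out: bottleneck 2, flow now 15.
Augment Res→TankA→J3→J1→Out: bottleneck 3, flow now 18.
No augmenting path remains; maximum flow = 18.
In the residual graph, reachable from Res: {Res, TankA}.
Min-cut edges: Res→J6 (10), TankA→J4 (2), TankA→J7 (3), TankA→J3 (3); capacity 10 + 2 + 3 + 3 = 18.
This cut is saturated, so no flow can exceed 18.

18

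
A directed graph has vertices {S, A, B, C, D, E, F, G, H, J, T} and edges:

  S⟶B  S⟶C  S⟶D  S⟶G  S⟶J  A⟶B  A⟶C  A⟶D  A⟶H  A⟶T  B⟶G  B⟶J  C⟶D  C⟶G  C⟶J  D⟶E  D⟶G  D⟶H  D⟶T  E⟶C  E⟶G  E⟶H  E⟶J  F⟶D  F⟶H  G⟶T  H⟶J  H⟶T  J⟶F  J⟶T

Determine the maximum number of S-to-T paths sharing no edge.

4

Assign every edge capacity 1; by Menger, the answer equals the max flow.
Path S→D→T (+1); total 1.
Path S→G→T (+1); total 2.
Path S→J→T (+1); total 3.
Path S→C→D→H→T (+1); total 4.
No residual S→T path; max flow = 4.
Certifying cut of size 4: {D→T, G→T, H→T, J→T}.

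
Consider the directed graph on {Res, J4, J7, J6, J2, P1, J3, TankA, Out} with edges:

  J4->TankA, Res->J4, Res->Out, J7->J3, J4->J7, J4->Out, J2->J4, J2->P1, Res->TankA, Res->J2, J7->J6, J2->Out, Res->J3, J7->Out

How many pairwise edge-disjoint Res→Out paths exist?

Assign every edge capacity 1; by Menger, the answer equals the max flow.
Path Res→Out (+1); total 1.
Path Res→J4→Out (+1); total 2.
Path Res→J2→Out (+1); total 3.
No residual Res→Out path; max flow = 3.
Certifying cut of size 3: {Res→J2, Res→J4, Res→Out}.

3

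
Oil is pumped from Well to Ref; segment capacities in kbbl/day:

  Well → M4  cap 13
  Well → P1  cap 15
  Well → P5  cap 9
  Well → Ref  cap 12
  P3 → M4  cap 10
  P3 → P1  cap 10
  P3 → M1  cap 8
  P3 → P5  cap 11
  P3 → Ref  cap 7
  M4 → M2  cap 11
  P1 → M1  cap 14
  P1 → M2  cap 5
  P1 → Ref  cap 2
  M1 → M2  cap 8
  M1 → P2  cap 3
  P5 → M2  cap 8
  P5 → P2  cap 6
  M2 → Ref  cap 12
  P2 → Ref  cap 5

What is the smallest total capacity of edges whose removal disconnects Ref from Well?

Augment Well→Ref: bottleneck 12, flow now 12.
Augment Well→P1→Ref: bottleneck 2, flow now 14.
Augment Well→M4→M2→Ref: bottleneck 11, flow now 25.
Augment Well→P1→M2→Ref: bottleneck 1, flow now 26.
Augment Well→P5→P2→Ref: bottleneck 5, flow now 31.
No augmenting path remains; maximum flow = 31.
By max-flow min-cut, the minimum cut capacity equals the max flow.
In the residual graph, reachable from Well: {Well, M4, P1, M1, P5, M2, P2}.
Min-cut edges: Well→Ref (12), P1→Ref (2), M2→Ref (12), P2→Ref (5); capacity 12 + 2 + 12 + 5 = 31.

31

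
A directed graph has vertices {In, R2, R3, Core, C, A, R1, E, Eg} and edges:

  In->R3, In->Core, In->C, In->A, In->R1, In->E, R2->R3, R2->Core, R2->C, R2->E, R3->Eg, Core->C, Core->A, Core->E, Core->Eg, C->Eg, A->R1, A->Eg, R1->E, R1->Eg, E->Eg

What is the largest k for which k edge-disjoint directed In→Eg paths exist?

Assign every edge capacity 1; by Menger, the answer equals the max flow.
Path In→R3→Eg (+1); total 1.
Path In→Core→Eg (+1); total 2.
Path In→C→Eg (+1); total 3.
Path In→A→Eg (+1); total 4.
Path In→R1→Eg (+1); total 5.
Path In→E→Eg (+1); total 6.
No residual In→Eg path; max flow = 6.
Certifying cut of size 6: {In→A, In→C, In→Core, In→E, In→R1, In→R3}.

6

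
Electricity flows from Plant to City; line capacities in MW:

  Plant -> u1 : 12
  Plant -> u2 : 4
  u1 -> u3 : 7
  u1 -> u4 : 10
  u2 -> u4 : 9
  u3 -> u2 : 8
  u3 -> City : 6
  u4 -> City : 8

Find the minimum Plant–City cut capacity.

Augment Plant→u1→u3→City: bottleneck 6, flow now 6.
Augment Plant→u1→u4→City: bottleneck 6, flow now 12.
Augment Plant→u2→u4→City: bottleneck 2, flow now 14.
No augmenting path remains; maximum flow = 14.
By max-flow min-cut, the minimum cut capacity equals the max flow.
In the residual graph, reachable from Plant: {Plant, u1, u2, u3, u4}.
Min-cut edges: u3→City (6), u4→City (8); capacity 6 + 8 = 14.

14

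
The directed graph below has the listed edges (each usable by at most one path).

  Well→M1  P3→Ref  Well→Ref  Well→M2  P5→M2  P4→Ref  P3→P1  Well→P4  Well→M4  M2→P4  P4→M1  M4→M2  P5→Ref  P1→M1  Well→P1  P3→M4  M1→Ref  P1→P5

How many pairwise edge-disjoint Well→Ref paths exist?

4

Assign every edge capacity 1; by Menger, the answer equals the max flow.
Path Well→Ref (+1); total 1.
Path Well→P4→Ref (+1); total 2.
Path Well→M1→Ref (+1); total 3.
Path Well→P1→P5→Ref (+1); total 4.
No residual Well→Ref path; max flow = 4.
Certifying cut of size 4: {M1→Ref, P4→Ref, Well→P1, Well→Ref}.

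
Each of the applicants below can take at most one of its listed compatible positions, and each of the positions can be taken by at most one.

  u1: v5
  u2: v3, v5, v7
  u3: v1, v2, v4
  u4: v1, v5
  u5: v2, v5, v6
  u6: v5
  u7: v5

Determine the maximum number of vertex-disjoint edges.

5

Unit-capacity flow: source→left, listed edges, right→sink; max matching = max flow.
Augmenting path u1→v5 (+1); matched 1.
Augmenting path u2→v3 (+1); matched 2.
Augmenting path u3→v1 (+1); matched 3.
Augmenting path u5→v2 (+1); matched 4.
Augmenting path u4→v1→u3→v4 (+1); matched 5.
No augmenting path remains; maximum matching = 5.
König certificate: {u2, u3, u4, u5, v5} is a vertex cover of size 5 (every listed pair touches it), so no matching can be larger.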